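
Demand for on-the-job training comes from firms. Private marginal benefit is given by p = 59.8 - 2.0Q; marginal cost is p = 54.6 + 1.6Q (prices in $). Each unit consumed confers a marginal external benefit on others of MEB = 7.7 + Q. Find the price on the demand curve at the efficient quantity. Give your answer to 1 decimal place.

P = $49.9

Social marginal benefit = demand + MEB = 67.5 - Q.
Set SMB = MC: 67.5 - Q = 54.6 + 1.6Q → Q* = 4.9615.
Consumer price on the demand curve at Q*: 59.8 − 2.0×4.9615 = 49.8770.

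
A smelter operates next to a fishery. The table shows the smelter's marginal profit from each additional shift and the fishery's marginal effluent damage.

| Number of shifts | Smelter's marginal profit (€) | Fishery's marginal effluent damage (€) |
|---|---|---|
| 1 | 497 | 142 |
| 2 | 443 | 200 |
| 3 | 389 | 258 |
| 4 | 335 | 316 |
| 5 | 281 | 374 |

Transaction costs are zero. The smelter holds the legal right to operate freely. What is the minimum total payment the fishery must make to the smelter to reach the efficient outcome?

€281

Left alone the smelter would choose level 5 (marginal profit stays positive).
Efficient level: k* = 4 (marginal profit ≥ marginal effluent damage through 4).
The fishery must at least cover the smelter's forgone profit from cutting 5→4: 281 = 281.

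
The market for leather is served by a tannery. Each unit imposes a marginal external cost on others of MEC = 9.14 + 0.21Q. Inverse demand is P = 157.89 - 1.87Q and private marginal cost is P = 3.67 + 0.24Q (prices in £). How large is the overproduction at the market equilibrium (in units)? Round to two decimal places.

10.56 units

Market equilibrium (private): 3.67 + 0.24Q = 157.89 - 1.87Q → Q_m = 73.0900.
Social marginal cost = private MC + MEC = 12.81 + 0.45Q.
Set SMC = demand: 12.81 + 0.45Q = 157.89 - 1.87Q → Q* = 62.5345.
Gap = |73.0900 − 62.5345| = 10.5555.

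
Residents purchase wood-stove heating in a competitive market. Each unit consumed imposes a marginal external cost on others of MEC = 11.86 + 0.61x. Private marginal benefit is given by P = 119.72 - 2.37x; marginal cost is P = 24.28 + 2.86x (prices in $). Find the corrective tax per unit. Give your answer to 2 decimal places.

tax = $20.59 per unit

Social marginal benefit = demand − MEC = 107.86 - 2.98x.
Set SMB = MC: 107.86 - 2.98x = 24.28 + 2.86x → x* = 14.3116.
The Pigouvian tax equals MEC at x*: 11.86 + 0.61×14.3116 = 20.5901.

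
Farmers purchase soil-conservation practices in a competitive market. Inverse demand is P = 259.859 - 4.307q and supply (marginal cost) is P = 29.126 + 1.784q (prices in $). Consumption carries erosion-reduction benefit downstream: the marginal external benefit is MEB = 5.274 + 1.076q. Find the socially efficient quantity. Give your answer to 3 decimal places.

Social marginal benefit = demand + MEB = 265.133 - 3.231q.
Set SMB = MC: 265.133 - 3.231q = 29.126 + 1.784q → q* = 47.0602.

q* = 47.060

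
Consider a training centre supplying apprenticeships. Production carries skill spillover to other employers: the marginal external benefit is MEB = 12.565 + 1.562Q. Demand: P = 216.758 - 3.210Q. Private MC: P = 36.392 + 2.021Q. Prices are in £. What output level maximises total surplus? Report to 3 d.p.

Social marginal cost = private MC − MEB = 23.827 + 0.459Q.
Set SMC = demand: 23.827 + 0.459Q = 216.758 - 3.210Q → Q* = 52.5841.

Q* = 52.584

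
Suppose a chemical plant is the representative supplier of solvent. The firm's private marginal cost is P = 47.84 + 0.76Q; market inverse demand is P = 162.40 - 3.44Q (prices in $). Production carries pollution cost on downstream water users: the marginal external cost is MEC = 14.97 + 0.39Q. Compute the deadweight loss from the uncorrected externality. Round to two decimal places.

Market equilibrium (private): 47.84 + 0.76Q = 162.40 - 3.44Q → Q_m = 27.2762.
Social marginal cost = private MC + MEC = 62.81 + 1.15Q.
Set SMC = demand: 62.81 + 1.15Q = 162.40 - 3.44Q → Q* = 21.6972.
The welfare-loss triangle has base |Q_m − Q*| and height MEC(Q_m) (the vertical gap between SMC and demand is zero at Q* and MEC at Q_m).
DWL = ½ × 5.5790 × 25.6077 = 71.4327.

DWL = $71.43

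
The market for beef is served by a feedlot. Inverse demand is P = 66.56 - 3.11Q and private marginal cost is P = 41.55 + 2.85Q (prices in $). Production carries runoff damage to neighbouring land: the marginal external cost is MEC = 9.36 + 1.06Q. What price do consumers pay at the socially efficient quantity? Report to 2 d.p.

Social marginal cost = private MC + MEC = 50.91 + 3.91Q.
Set SMC = demand: 50.91 + 3.91Q = 66.56 - 3.11Q → Q* = 2.2293.
Consumer price on the demand curve at Q*: 66.56 − 3.11×2.2293 = 59.6269.

P = $59.63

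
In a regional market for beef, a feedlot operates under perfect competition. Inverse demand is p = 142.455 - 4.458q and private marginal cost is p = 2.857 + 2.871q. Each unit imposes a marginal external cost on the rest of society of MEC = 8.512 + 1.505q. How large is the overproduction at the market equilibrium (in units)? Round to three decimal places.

4.209 units

Market equilibrium (private): 2.857 + 2.871q = 142.455 - 4.458q → q_m = 19.0473.
Social marginal cost = private MC + MEC = 11.369 + 4.376q.
Set SMC = demand: 11.369 + 4.376q = 142.455 - 4.458q → q* = 14.8388.
Gap = |19.0473 − 14.8388| = 4.2085.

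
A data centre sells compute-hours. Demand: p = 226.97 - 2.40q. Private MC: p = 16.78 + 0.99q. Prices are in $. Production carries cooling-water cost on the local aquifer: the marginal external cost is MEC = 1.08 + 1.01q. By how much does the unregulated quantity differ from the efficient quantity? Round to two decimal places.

14.48 units

Market equilibrium (private): 16.78 + 0.99q = 226.97 - 2.40q → q_m = 62.0029.
Social marginal cost = private MC + MEC = 17.86 + 2.00q.
Set SMC = demand: 17.86 + 2.00q = 226.97 - 2.40q → q* = 47.5250.
Gap = |62.0029 − 47.5250| = 14.4779.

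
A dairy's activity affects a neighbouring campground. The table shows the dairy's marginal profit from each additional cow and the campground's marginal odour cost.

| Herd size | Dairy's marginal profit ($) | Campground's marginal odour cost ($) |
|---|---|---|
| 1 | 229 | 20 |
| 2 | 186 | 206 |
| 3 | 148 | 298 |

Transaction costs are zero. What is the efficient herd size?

Bargaining reaches the level where marginal profit last exceeds marginal odour cost.
That holds through level 1 (229 ≥ 20) but not at 2 (186 < 206).

1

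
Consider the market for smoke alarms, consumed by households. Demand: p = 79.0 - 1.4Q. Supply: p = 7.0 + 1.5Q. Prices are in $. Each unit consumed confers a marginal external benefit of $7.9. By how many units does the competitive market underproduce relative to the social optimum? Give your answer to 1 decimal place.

2.7 units

Market equilibrium (private): 7.0 + 1.5Q = 79.0 - 1.4Q → Q_m = 24.8276.
Social marginal benefit = demand + MEB = 86.9 - 1.4Q.
Set SMB = MC: 86.9 - 1.4Q = 7.0 + 1.5Q → Q* = 27.5517.
Gap = |24.8276 − 27.5517| = 2.7241.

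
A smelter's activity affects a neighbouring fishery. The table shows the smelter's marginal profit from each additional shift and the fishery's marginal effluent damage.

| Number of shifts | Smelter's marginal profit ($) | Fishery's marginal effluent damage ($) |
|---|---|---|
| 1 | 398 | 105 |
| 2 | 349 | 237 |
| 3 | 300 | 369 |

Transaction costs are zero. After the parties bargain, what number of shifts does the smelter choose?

Bargaining reaches the level where marginal profit last exceeds marginal effluent damage.
That holds through level 2 (349 ≥ 237) but not at 3 (300 < 369).

2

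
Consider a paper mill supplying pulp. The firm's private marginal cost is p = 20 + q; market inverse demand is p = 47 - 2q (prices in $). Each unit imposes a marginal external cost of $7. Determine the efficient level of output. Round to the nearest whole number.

q* = 7

Social marginal cost = private MC + MEC = 27 + q.
Set SMC = demand: 27 + q = 47 - 2q → q* = 6.6667.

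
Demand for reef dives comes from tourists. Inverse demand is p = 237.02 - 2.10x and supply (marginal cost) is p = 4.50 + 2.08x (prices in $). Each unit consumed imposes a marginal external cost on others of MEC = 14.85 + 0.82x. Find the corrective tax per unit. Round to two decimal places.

tax = $50.55 per unit

Social marginal benefit = demand − MEC = 222.17 - 2.92x.
Set SMB = MC: 222.17 - 2.92x = 4.50 + 2.08x → x* = 43.5340.
The Pigouvian tax equals MEC at x*: 14.85 + 0.82×43.5340 = 50.5479.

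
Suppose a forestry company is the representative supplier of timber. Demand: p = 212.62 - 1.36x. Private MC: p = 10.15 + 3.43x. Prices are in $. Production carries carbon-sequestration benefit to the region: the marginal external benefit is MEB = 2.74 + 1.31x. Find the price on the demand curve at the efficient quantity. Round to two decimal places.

P = $132.42

Social marginal cost = private MC − MEB = 7.41 + 2.12x.
Set SMC = demand: 7.41 + 2.12x = 212.62 - 1.36x → x* = 58.9684.
Consumer price on the demand curve at x*: 212.62 − 1.36×58.9684 = 132.4230.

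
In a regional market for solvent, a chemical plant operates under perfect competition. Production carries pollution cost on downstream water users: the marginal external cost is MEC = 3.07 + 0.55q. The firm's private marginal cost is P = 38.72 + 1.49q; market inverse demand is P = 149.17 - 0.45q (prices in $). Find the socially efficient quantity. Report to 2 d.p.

Social marginal cost = private MC + MEC = 41.79 + 2.04q.
Set SMC = demand: 41.79 + 2.04q = 149.17 - 0.45q → q* = 43.1245.

q* = 43.12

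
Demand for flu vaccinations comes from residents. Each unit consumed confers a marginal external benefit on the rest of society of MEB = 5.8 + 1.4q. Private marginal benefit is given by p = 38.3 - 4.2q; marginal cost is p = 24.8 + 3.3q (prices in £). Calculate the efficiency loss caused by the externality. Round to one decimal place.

DWL = £5.7

Market equilibrium (private): 24.8 + 3.3q = 38.3 - 4.2q → q_m = 1.8000.
Social marginal benefit = demand + MEB = 44.1 - 2.8q.
Set SMB = MC: 44.1 - 2.8q = 24.8 + 3.3q → q* = 3.1639.
Height of the DWL triangle at q_m is SMB(q_m) − MC(q_m) = MEB(q_m) = 8.3200.
DWL = ½ × 1.3639 × 8.3200 = 5.6738.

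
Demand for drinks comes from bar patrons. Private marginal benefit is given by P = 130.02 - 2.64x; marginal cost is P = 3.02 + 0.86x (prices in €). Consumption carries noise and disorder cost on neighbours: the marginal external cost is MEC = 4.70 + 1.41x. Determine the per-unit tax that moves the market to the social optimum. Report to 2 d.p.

Social marginal benefit = demand − MEC = 125.32 - 4.05x.
Set SMB = MC: 125.32 - 4.05x = 3.02 + 0.86x → x* = 24.9084.
The Pigouvian tax equals MEC at x*: 4.70 + 1.41×24.9084 = 39.8208.

tax = €39.82 per unit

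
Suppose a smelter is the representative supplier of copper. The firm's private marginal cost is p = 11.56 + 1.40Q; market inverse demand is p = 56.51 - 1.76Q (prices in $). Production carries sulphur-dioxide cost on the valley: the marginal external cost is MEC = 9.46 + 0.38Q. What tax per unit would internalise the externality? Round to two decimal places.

Social marginal cost = private MC + MEC = 21.02 + 1.78Q.
Set SMC = demand: 21.02 + 1.78Q = 56.51 - 1.76Q → Q* = 10.0254.
The Pigouvian tax equals MEC at Q*: 9.46 + 0.38×10.0254 = 13.2697.

tax = $13.27 per unit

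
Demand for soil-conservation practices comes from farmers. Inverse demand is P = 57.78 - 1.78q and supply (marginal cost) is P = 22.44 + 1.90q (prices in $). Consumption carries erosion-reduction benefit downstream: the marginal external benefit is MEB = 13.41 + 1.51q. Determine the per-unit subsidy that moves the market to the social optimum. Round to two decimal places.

Social marginal benefit = demand + MEB = 71.19 - 0.27q.
Set SMB = MC: 71.19 - 0.27q = 22.44 + 1.90q → q* = 22.4654.
The Pigouvian subsidy equals MEB at q*: 13.41 + 1.51×22.4654 = 47.3328.

subsidy = $47.33 per unit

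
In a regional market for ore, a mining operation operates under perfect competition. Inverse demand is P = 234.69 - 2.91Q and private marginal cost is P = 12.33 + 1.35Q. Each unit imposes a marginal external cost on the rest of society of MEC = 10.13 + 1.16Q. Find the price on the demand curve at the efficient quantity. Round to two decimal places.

P = 120.74

Social marginal cost = private MC + MEC = 22.46 + 2.51Q.
Set SMC = demand: 22.46 + 2.51Q = 234.69 - 2.91Q → Q* = 39.1568.
Consumer price on the demand curve at Q*: 234.69 − 2.91×39.1568 = 120.7437.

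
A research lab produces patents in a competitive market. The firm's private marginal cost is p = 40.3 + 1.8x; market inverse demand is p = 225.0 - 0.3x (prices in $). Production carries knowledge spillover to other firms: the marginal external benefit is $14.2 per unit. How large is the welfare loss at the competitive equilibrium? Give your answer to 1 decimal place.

Market equilibrium (private): 40.3 + 1.8x = 225.0 - 0.3x → x_m = 87.9524.
Social marginal cost = private MC − MEB = 26.1 + 1.8x.
Set SMC = demand: 26.1 + 1.8x = 225.0 - 0.3x → x* = 94.7143.
The welfare-loss triangle has base |x_m − x*| and height MEB(x_m) (the vertical gap between SMC and demand is zero at x* and MEB at x_m).
DWL = ½ × 6.7619 × 14.2000 = 48.0095.

DWL = $48.0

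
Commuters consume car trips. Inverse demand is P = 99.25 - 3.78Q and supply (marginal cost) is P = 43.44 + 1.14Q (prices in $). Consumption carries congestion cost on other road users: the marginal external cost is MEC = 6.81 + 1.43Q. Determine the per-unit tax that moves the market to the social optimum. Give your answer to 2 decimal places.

Social marginal benefit = demand − MEC = 92.44 - 5.21Q.
Set SMB = MC: 92.44 - 5.21Q = 43.44 + 1.14Q → Q* = 7.7165.
The Pigouvian tax equals MEC at Q*: 6.81 + 1.43×7.7165 = 17.8446.

tax = $17.84 per unit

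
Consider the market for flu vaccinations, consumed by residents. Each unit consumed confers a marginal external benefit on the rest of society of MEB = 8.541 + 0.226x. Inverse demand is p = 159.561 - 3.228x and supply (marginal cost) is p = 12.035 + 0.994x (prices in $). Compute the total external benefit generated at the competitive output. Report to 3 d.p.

Market equilibrium (private): 12.035 + 0.994x = 159.561 - 3.228x → x_m = 34.9422.
Total external benefit = ∫₀^{x_m} (8.541 + 0.226x) dx = 8.541×34.9422 + ½×0.226×34.9422² = 436.4095.

$436.410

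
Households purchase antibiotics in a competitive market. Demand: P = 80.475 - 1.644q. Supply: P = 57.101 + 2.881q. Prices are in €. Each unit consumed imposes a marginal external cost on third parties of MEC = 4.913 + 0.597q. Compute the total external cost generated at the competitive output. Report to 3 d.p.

€33.343

Market equilibrium (private): 57.101 + 2.881q = 80.475 - 1.644q → q_m = 5.1655.
Total external cost = ∫₀^{q_m} (4.913 + 0.597q) dq = 4.913×5.1655 + ½×0.597×5.1655² = 33.3428.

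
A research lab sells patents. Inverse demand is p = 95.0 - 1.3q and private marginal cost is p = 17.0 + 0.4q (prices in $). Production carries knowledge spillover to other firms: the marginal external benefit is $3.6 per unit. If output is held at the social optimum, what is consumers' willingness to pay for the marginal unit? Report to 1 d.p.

P = $32.6

Social marginal cost = private MC − MEB = 13.4 + 0.4q.
Set SMC = demand: 13.4 + 0.4q = 95.0 - 1.3q → q* = 48.0000.
Consumer price on the demand curve at q*: 95.0 − 1.3×48.0000 = 32.6000.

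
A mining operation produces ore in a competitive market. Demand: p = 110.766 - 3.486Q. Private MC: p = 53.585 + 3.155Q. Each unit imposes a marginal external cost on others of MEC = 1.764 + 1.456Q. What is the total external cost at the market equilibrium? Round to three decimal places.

Market equilibrium (private): 53.585 + 3.155Q = 110.766 - 3.486Q → Q_m = 8.6103.
Total external cost = ∫₀^{Q_m} (1.764 + 1.456Q) dQ = 1.764×8.6103 + ½×1.456×8.6103² = 69.1605.

69.160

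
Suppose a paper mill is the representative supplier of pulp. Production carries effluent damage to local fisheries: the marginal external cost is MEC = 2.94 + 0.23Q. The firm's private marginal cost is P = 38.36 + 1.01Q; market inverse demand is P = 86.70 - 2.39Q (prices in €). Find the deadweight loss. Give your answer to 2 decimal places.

DWL = €5.31

Market equilibrium (private): 38.36 + 1.01Q = 86.70 - 2.39Q → Q_m = 14.2176.
Social marginal cost = private MC + MEC = 41.30 + 1.24Q.
Set SMC = demand: 41.30 + 1.24Q = 86.70 - 2.39Q → Q* = 12.5069.
The welfare-loss triangle has base |Q_m − Q*| and height MEC(Q_m) (the vertical gap between SMC and demand is zero at Q* and MEC at Q_m).
DWL = ½ × 1.7107 × 6.2101 = 5.3118.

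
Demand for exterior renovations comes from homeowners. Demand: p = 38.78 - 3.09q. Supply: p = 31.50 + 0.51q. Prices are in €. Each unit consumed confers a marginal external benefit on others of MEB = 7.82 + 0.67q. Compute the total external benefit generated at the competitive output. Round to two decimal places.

€17.18

Market equilibrium (private): 31.50 + 0.51q = 38.78 - 3.09q → q_m = 2.0222.
Total external benefit = ∫₀^{q_m} (7.82 + 0.67q) dq = 7.82×2.0222 + ½×0.67×2.0222² = 17.1835.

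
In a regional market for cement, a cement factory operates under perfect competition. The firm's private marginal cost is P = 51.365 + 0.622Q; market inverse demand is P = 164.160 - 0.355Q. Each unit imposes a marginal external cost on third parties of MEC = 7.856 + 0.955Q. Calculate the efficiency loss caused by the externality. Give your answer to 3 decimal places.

DWL = 3610.308

Market equilibrium (private): 51.365 + 0.622Q = 164.160 - 0.355Q → Q_m = 115.4504.
Social marginal cost = private MC + MEC = 59.221 + 1.577Q.
Set SMC = demand: 59.221 + 1.577Q = 164.160 - 0.355Q → Q* = 54.3163.
Between Q* and Q_m the wedge SMC − demand runs linearly from 0 to MEC(Q_m), so the loss is a triangle.
DWL = ½ × 61.1341 × 118.1111 = 3610.3079.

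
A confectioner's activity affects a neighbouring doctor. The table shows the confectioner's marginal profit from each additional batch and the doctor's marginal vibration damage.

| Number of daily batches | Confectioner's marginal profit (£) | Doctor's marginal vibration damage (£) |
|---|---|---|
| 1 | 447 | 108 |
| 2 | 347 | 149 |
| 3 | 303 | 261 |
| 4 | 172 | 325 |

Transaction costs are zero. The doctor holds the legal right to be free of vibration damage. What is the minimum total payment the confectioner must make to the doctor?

Efficient level: marginal profit ≥ marginal vibration damage through level 3, so k* = 3.
With the doctor holding the right, the confectioner must at least compensate total damage at k*: 108 + 149 + 261 = 518.

£518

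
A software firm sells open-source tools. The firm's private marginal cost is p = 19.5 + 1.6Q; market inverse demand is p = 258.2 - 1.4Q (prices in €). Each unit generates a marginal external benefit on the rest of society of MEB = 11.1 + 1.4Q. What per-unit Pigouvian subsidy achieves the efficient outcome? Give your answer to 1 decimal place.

Social marginal cost = private MC − MEB = 8.4 + 0.2Q.
Set SMC = demand: 8.4 + 0.2Q = 258.2 - 1.4Q → Q* = 156.1250.
The Pigouvian subsidy equals MEB at Q*: 11.1 + 1.4×156.1250 = 229.6750.

subsidy = €229.7 per unit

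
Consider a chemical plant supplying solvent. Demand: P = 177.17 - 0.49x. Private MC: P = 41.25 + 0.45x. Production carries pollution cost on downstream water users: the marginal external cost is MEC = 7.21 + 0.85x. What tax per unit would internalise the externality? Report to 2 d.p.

tax = 68.33 per unit

Social marginal cost = private MC + MEC = 48.46 + 1.30x.
Set SMC = demand: 48.46 + 1.30x = 177.17 - 0.49x → x* = 71.9050.
The Pigouvian tax equals MEC at x*: 7.21 + 0.85×71.9050 = 68.3293.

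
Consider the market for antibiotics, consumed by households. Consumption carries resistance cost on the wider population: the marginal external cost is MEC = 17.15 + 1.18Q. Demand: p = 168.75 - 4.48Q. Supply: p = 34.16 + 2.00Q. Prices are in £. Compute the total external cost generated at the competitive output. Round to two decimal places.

Market equilibrium (private): 34.16 + 2.00Q = 168.75 - 4.48Q → Q_m = 20.7701.
Total external cost = ∫₀^{Q_m} (17.15 + 1.18Q) dQ = 17.15×20.7701 + ½×1.18×20.7701² = 610.7315.

£610.73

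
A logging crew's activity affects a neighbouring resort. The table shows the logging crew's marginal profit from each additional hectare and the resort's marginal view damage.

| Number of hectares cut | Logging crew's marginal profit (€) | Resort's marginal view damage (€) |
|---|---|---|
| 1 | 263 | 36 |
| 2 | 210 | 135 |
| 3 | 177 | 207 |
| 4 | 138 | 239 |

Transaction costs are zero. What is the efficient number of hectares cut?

Bargaining reaches the level where marginal profit last exceeds marginal view damage.
That holds through level 2 (210 ≥ 135) but not at 3 (177 < 207).

2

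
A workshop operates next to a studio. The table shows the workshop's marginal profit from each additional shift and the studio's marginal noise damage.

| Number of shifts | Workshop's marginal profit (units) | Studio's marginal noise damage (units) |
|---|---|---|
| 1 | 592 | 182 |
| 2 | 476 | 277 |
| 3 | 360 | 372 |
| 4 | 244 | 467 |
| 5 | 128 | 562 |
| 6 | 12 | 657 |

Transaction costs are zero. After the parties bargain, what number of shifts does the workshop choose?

Bargaining reaches the level where marginal profit last exceeds marginal noise damage.
That holds through level 2 (476 ≥ 277) but not at 3 (360 < 372).

2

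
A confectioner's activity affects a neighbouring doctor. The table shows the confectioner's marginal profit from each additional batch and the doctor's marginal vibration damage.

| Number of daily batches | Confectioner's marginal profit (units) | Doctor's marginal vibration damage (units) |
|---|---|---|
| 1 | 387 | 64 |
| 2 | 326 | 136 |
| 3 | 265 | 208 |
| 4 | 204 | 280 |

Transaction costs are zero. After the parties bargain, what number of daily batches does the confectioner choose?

Bargaining reaches the level where marginal profit last exceeds marginal vibration damage.
That holds through level 3 (265 ≥ 208) but not at 4 (204 < 280).

3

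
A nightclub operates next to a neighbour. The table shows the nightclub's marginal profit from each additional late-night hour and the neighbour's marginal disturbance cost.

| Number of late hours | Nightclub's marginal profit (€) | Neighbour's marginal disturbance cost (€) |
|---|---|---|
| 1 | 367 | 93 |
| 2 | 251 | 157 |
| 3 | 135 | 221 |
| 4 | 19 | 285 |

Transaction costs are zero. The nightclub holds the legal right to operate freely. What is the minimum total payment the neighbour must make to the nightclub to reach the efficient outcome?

€154

Left alone the nightclub would choose level 4 (marginal profit stays positive).
Efficient level: k* = 2 (marginal profit ≥ marginal disturbance cost through 2).
The neighbour must at least cover the nightclub's forgone profit from cutting 4→2: 135 + 19 = 154.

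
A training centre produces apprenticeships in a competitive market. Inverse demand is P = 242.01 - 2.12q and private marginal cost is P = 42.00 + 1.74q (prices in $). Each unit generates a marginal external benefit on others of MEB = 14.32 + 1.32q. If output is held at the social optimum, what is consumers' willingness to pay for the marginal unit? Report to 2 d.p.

Social marginal cost = private MC − MEB = 27.68 + 0.42q.
Set SMC = demand: 27.68 + 0.42q = 242.01 - 2.12q → q* = 84.3819.
Consumer price on the demand curve at q*: 242.01 − 2.12×84.3819 = 63.1204.

P = $63.12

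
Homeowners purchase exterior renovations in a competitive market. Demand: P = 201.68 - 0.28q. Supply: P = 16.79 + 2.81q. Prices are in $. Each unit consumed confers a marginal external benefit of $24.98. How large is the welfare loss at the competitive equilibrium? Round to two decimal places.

DWL = $100.97

Market equilibrium (private): 16.79 + 2.81q = 201.68 - 0.28q → q_m = 59.8350.
Social marginal benefit = demand + MEB = 226.66 - 0.28q.
Set SMB = MC: 226.66 - 0.28q = 16.79 + 2.81q → q* = 67.9191.
Between q* and q_m the wedge SMB − MC runs linearly from 0 to MEB(q_m), so the loss is a triangle.
DWL = ½ × 8.0841 × 24.9800 = 100.9704.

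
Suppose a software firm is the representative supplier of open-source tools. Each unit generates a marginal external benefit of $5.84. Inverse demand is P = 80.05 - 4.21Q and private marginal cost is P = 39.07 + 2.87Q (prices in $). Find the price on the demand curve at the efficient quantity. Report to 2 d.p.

Social marginal cost = private MC − MEB = 33.23 + 2.87Q.
Set SMC = demand: 33.23 + 2.87Q = 80.05 - 4.21Q → Q* = 6.6130.
Consumer price on the demand curve at Q*: 80.05 − 4.21×6.6130 = 52.2093.

P = $52.21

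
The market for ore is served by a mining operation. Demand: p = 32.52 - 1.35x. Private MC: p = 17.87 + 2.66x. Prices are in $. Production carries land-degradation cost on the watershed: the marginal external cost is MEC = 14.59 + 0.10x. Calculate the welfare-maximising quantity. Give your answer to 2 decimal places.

x* = 0.01

Social marginal cost = private MC + MEC = 32.46 + 2.76x.
Set SMC = demand: 32.46 + 2.76x = 32.52 - 1.35x → x* = 0.0146.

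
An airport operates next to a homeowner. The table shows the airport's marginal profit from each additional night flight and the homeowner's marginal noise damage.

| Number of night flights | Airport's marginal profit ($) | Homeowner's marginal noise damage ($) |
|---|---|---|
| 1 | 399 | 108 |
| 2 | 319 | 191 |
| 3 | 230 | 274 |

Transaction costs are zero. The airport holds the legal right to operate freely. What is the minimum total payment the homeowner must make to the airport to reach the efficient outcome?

$230

Left alone the airport would choose level 3 (marginal profit stays positive).
Efficient level: k* = 2 (marginal profit ≥ marginal noise damage through 2).
The homeowner must at least cover the airport's forgone profit from cutting 3→2: 230 = 230.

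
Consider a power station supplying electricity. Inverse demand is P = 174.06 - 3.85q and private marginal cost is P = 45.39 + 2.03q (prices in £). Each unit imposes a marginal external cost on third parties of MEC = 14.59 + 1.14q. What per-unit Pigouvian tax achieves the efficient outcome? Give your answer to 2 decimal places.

tax = £33.12 per unit

Social marginal cost = private MC + MEC = 59.98 + 3.17q.
Set SMC = demand: 59.98 + 3.17q = 174.06 - 3.85q → q* = 16.2507.
The Pigouvian tax equals MEC at q*: 14.59 + 1.14×16.2507 = 33.1158.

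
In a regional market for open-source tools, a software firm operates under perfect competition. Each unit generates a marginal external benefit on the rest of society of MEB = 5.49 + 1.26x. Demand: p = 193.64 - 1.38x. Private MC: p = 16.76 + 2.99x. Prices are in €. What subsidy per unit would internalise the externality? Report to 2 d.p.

Social marginal cost = private MC − MEB = 11.27 + 1.73x.
Set SMC = demand: 11.27 + 1.73x = 193.64 - 1.38x → x* = 58.6399.
The Pigouvian subsidy equals MEB at x*: 5.49 + 1.26×58.6399 = 79.3763.

subsidy = €79.38 per unit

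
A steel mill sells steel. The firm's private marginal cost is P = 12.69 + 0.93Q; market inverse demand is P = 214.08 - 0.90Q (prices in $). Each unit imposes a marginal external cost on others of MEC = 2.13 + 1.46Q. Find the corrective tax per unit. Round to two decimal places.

Social marginal cost = private MC + MEC = 14.82 + 2.39Q.
Set SMC = demand: 14.82 + 2.39Q = 214.08 - 0.90Q → Q* = 60.5653.
The Pigouvian tax equals MEC at Q*: 2.13 + 1.46×60.5653 = 90.5553.

tax = $90.56 per unit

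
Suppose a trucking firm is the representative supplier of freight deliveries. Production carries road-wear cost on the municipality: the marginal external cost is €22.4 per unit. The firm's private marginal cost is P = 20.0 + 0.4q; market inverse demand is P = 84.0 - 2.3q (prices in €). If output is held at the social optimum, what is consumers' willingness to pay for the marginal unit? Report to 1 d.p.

P = €48.6

Social marginal cost = private MC + MEC = 42.4 + 0.4q.
Set SMC = demand: 42.4 + 0.4q = 84.0 - 2.3q → q* = 15.4074.
Consumer price on the demand curve at q*: 84.0 − 2.3×15.4074 = 48.5630.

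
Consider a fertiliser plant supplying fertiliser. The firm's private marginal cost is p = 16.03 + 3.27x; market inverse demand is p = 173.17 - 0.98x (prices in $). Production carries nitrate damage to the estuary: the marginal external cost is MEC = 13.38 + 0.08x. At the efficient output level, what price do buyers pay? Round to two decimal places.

P = $140.63

Social marginal cost = private MC + MEC = 29.41 + 3.35x.
Set SMC = demand: 29.41 + 3.35x = 173.17 - 0.98x → x* = 33.2009.
Consumer price on the demand curve at x*: 173.17 − 0.98×33.2009 = 140.6331.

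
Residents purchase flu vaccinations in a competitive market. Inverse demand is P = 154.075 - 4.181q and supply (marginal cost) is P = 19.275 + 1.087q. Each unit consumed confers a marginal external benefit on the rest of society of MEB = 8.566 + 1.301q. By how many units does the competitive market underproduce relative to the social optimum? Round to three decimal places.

10.551 units

Market equilibrium (private): 19.275 + 1.087q = 154.075 - 4.181q → q_m = 25.5885.
Social marginal benefit = demand + MEB = 162.641 - 2.880q.
Set SMB = MC: 162.641 - 2.880q = 19.275 + 1.087q → q* = 36.1397.
Gap = |25.5885 − 36.1397| = 10.5512.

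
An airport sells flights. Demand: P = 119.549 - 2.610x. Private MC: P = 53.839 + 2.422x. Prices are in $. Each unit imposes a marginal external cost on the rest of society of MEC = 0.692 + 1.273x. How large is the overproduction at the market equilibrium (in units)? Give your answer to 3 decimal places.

2.746 units

Market equilibrium (private): 53.839 + 2.422x = 119.549 - 2.610x → x_m = 13.0584.
Social marginal cost = private MC + MEC = 54.531 + 3.695x.
Set SMC = demand: 54.531 + 3.695x = 119.549 - 2.610x → x* = 10.3121.
Gap = |13.0584 − 10.3121| = 2.7463.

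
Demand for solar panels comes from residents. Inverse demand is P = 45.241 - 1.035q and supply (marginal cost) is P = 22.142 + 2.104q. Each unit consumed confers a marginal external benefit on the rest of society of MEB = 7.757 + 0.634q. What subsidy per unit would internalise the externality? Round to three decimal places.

Social marginal benefit = demand + MEB = 52.998 - 0.401q.
Set SMB = MC: 52.998 - 0.401q = 22.142 + 2.104q → q* = 12.3178.
The Pigouvian subsidy equals MEB at q*: 7.757 + 0.634×12.3178 = 15.5665.

subsidy = 15.566 per unit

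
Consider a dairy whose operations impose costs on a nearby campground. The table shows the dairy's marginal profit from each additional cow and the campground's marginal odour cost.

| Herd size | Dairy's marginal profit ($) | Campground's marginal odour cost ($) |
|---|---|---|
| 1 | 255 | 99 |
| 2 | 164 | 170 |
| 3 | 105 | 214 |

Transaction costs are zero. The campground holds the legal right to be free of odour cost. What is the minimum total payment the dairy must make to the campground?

$99

Efficient level: marginal profit ≥ marginal odour cost through level 1, so k* = 1.
With the campground holding the right, the dairy must at least compensate total damage at k*: 99 = 99.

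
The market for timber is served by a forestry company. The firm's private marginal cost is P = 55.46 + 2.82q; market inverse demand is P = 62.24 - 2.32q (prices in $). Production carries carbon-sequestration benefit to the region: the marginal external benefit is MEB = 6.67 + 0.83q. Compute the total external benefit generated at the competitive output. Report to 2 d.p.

$9.52

Market equilibrium (private): 55.46 + 2.82q = 62.24 - 2.32q → q_m = 1.3191.
Total external benefit = ∫₀^{q_m} (6.67 + 0.83q) dq = 6.67×1.3191 + ½×0.83×1.3191² = 9.5205.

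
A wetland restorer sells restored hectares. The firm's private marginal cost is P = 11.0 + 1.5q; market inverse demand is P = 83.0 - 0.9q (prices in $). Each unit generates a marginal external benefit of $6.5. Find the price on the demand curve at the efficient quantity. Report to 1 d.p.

P = $53.6

Social marginal cost = private MC − MEB = 4.5 + 1.5q.
Set SMC = demand: 4.5 + 1.5q = 83.0 - 0.9q → q* = 32.7083.
Consumer price on the demand curve at q*: 83.0 − 0.9×32.7083 = 53.5625.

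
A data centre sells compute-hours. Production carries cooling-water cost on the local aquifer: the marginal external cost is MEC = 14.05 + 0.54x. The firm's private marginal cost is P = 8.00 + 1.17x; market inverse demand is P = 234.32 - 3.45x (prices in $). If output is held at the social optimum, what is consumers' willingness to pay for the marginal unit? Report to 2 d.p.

Social marginal cost = private MC + MEC = 22.05 + 1.71x.
Set SMC = demand: 22.05 + 1.71x = 234.32 - 3.45x → x* = 41.1376.
Consumer price on the demand curve at x*: 234.32 − 3.45×41.1376 = 92.3953.

P = $92.40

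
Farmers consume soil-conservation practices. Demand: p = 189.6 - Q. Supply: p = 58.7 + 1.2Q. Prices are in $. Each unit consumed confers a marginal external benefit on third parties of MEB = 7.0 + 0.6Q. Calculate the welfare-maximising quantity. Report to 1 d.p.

Social marginal benefit = demand + MEB = 196.6 - 0.4Q.
Set SMB = MC: 196.6 - 0.4Q = 58.7 + 1.2Q → Q* = 86.1875.

Q* = 86.2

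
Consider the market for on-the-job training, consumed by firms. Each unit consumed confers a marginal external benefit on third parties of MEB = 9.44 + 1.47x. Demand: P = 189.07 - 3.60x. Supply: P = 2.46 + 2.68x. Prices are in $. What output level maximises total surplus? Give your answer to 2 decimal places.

Social marginal benefit = demand + MEB = 198.51 - 2.13x.
Set SMB = MC: 198.51 - 2.13x = 2.46 + 2.68x → x* = 40.7588.

x* = 40.76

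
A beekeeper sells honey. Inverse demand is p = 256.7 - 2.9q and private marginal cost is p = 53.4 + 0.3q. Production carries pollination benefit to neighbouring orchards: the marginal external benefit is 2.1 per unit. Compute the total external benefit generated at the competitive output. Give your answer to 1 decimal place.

133.4

Market equilibrium (private): 53.4 + 0.3q = 256.7 - 2.9q → q_m = 63.5313.
Total external benefit = MEB × q_m = 2.1 × 63.5313 = 133.4157.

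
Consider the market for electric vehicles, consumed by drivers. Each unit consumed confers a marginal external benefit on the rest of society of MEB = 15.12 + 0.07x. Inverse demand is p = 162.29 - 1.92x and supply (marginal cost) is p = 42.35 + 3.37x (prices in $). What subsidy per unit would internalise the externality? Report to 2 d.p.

subsidy = $16.93 per unit

Social marginal benefit = demand + MEB = 177.41 - 1.85x.
Set SMB = MC: 177.41 - 1.85x = 42.35 + 3.37x → x* = 25.8736.
The Pigouvian subsidy equals MEB at x*: 15.12 + 0.07×25.8736 = 16.9312.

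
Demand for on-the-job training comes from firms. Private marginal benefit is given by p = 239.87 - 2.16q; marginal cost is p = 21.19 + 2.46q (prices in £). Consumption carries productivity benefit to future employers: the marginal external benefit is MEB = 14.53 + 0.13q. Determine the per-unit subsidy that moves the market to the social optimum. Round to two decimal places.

subsidy = £21.28 per unit

Social marginal benefit = demand + MEB = 254.40 - 2.03q.
Set SMB = MC: 254.40 - 2.03q = 21.19 + 2.46q → q* = 51.9399.
The Pigouvian subsidy equals MEB at q*: 14.53 + 0.13×51.9399 = 21.2822.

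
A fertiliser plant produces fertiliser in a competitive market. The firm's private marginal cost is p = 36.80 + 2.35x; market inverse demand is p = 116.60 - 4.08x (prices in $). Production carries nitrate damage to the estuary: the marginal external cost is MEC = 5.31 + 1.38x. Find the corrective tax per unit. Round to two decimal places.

Social marginal cost = private MC + MEC = 42.11 + 3.73x.
Set SMC = demand: 42.11 + 3.73x = 116.60 - 4.08x → x* = 9.5378.
The Pigouvian tax equals MEC at x*: 5.31 + 1.38×9.5378 = 18.4722.

tax = $18.47 per unit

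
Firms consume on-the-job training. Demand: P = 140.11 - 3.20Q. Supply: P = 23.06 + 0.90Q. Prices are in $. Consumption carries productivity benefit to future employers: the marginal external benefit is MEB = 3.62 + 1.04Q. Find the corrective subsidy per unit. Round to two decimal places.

subsidy = $44.63 per unit

Social marginal benefit = demand + MEB = 143.73 - 2.16Q.
Set SMB = MC: 143.73 - 2.16Q = 23.06 + 0.90Q → Q* = 39.4346.
The Pigouvian subsidy equals MEB at Q*: 3.62 + 1.04×39.4346 = 44.6320.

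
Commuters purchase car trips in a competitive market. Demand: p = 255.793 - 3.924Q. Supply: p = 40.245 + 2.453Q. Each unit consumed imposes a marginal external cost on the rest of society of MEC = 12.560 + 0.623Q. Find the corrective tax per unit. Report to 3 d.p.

tax = 30.626 per unit

Social marginal benefit = demand − MEC = 243.233 - 4.547Q.
Set SMB = MC: 243.233 - 4.547Q = 40.245 + 2.453Q → Q* = 28.9983.
The Pigouvian tax equals MEC at Q*: 12.560 + 0.623×28.9983 = 30.6259.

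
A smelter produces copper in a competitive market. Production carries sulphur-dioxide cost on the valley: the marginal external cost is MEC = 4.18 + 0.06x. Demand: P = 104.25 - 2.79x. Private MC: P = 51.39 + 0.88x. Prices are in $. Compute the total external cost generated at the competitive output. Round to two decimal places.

$66.43

Market equilibrium (private): 51.39 + 0.88x = 104.25 - 2.79x → x_m = 14.4033.
Total external cost = ∫₀^{x_m} (4.18 + 0.06x) dx = 4.18×14.4033 + ½×0.06×14.4033² = 66.4294.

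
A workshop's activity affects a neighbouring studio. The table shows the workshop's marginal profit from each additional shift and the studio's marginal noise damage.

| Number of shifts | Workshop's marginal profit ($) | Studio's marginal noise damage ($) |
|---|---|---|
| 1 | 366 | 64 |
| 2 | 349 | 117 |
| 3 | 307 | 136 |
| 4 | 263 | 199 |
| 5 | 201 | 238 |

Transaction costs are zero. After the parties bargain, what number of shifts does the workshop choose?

Bargaining reaches the level where marginal profit last exceeds marginal noise damage.
That holds through level 4 (263 ≥ 199) but not at 5 (201 < 238).

4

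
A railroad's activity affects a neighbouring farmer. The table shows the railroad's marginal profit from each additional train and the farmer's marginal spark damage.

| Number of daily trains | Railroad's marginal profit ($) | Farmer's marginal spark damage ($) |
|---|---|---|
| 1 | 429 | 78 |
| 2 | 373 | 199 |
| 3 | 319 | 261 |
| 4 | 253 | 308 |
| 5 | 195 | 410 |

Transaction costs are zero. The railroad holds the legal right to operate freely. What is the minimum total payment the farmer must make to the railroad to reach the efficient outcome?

Left alone the railroad would choose level 5 (marginal profit stays positive).
Efficient level: k* = 3 (marginal profit ≥ marginal spark damage through 3).
The farmer must at least cover the railroad's forgone profit from cutting 5→3: 253 + 195 = 448.

$448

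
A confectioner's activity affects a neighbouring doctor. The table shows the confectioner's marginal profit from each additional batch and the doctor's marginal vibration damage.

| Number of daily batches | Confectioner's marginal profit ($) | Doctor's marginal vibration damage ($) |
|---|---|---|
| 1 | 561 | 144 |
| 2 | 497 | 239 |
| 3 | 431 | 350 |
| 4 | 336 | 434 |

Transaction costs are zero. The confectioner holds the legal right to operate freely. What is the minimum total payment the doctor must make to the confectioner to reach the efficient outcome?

$336

Left alone the confectioner would choose level 4 (marginal profit stays positive).
Efficient level: k* = 3 (marginal profit ≥ marginal vibration damage through 3).
The doctor must at least cover the confectioner's forgone profit from cutting 4→3: 336 = 336.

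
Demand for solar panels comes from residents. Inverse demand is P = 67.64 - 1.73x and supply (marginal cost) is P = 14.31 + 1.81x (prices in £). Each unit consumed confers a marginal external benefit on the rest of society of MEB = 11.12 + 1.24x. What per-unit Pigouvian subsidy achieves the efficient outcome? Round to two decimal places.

subsidy = £45.87 per unit

Social marginal benefit = demand + MEB = 78.76 - 0.49x.
Set SMB = MC: 78.76 - 0.49x = 14.31 + 1.81x → x* = 28.0217.
The Pigouvian subsidy equals MEB at x*: 11.12 + 1.24×28.0217 = 45.8669.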